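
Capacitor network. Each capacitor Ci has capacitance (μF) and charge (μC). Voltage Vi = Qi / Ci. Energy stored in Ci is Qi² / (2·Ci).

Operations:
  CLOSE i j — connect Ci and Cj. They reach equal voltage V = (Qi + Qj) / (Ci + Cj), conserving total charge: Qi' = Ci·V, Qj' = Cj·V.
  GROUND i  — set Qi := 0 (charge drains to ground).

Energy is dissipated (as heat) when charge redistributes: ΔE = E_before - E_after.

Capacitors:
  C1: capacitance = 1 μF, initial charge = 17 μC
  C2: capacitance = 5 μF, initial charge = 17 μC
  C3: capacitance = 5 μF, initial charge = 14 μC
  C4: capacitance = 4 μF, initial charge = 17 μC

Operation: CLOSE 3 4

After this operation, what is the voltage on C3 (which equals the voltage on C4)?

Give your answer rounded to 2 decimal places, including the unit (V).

Initial: C1(1μF, Q=17μC, V=17.00V), C2(5μF, Q=17μC, V=3.40V), C3(5μF, Q=14μC, V=2.80V), C4(4μF, Q=17μC, V=4.25V)
Op 1: CLOSE 3-4: Q_total=31.00, C_total=9.00, V=3.44; Q3=17.22, Q4=13.78; dissipated=2.336

Answer: 3.44 V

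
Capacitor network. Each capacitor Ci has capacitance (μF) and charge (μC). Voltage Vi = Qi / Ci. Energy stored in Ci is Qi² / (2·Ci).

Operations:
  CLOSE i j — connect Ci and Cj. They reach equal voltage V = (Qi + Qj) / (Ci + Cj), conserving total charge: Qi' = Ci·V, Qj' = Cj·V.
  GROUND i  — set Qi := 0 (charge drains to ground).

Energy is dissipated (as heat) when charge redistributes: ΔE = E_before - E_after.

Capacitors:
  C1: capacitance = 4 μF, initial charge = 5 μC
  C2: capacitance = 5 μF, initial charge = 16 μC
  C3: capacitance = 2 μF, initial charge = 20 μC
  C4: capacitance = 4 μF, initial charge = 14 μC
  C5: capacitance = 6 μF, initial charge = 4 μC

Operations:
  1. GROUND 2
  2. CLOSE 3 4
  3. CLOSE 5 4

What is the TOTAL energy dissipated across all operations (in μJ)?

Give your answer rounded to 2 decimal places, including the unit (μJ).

Initial: C1(4μF, Q=5μC, V=1.25V), C2(5μF, Q=16μC, V=3.20V), C3(2μF, Q=20μC, V=10.00V), C4(4μF, Q=14μC, V=3.50V), C5(6μF, Q=4μC, V=0.67V)
Op 1: GROUND 2: Q2=0; energy lost=25.600
Op 2: CLOSE 3-4: Q_total=34.00, C_total=6.00, V=5.67; Q3=11.33, Q4=22.67; dissipated=28.167
Op 3: CLOSE 5-4: Q_total=26.67, C_total=10.00, V=2.67; Q5=16.00, Q4=10.67; dissipated=30.000
Total dissipated: 83.767 μJ

Answer: 83.77 μJ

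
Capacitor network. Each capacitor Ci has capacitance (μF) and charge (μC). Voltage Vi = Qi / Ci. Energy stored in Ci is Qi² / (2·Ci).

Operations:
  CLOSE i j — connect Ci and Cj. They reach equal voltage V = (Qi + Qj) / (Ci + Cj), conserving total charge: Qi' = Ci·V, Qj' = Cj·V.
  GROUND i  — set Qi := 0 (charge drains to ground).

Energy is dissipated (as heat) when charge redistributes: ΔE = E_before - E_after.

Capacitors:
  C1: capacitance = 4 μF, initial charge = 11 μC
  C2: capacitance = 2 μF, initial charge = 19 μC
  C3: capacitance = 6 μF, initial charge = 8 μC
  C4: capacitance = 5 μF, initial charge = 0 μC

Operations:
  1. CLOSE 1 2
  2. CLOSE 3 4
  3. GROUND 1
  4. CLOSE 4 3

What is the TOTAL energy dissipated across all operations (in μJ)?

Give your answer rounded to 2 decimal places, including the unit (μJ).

Answer: 82.80 μJ

Derivation:
Initial: C1(4μF, Q=11μC, V=2.75V), C2(2μF, Q=19μC, V=9.50V), C3(6μF, Q=8μC, V=1.33V), C4(5μF, Q=0μC, V=0.00V)
Op 1: CLOSE 1-2: Q_total=30.00, C_total=6.00, V=5.00; Q1=20.00, Q2=10.00; dissipated=30.375
Op 2: CLOSE 3-4: Q_total=8.00, C_total=11.00, V=0.73; Q3=4.36, Q4=3.64; dissipated=2.424
Op 3: GROUND 1: Q1=0; energy lost=50.000
Op 4: CLOSE 4-3: Q_total=8.00, C_total=11.00, V=0.73; Q4=3.64, Q3=4.36; dissipated=0.000
Total dissipated: 82.799 μJ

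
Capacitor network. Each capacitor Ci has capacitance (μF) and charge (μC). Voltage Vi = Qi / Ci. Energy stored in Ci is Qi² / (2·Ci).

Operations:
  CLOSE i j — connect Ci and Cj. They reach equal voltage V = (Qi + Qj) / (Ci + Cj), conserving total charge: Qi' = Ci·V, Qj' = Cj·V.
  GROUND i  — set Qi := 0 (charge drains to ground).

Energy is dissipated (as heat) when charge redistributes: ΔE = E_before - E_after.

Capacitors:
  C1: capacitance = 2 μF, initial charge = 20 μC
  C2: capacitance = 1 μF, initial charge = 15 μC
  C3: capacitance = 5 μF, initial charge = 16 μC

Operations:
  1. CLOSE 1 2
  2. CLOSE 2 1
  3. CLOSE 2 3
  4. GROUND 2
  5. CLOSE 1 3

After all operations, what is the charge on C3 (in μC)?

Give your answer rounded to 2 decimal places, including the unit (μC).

Answer: 33.13 μC

Derivation:
Initial: C1(2μF, Q=20μC, V=10.00V), C2(1μF, Q=15μC, V=15.00V), C3(5μF, Q=16μC, V=3.20V)
Op 1: CLOSE 1-2: Q_total=35.00, C_total=3.00, V=11.67; Q1=23.33, Q2=11.67; dissipated=8.333
Op 2: CLOSE 2-1: Q_total=35.00, C_total=3.00, V=11.67; Q2=11.67, Q1=23.33; dissipated=0.000
Op 3: CLOSE 2-3: Q_total=27.67, C_total=6.00, V=4.61; Q2=4.61, Q3=23.06; dissipated=29.869
Op 4: GROUND 2: Q2=0; energy lost=10.631
Op 5: CLOSE 1-3: Q_total=46.39, C_total=7.00, V=6.63; Q1=13.25, Q3=33.13; dissipated=35.558
Final charges: Q1=13.25, Q2=0.00, Q3=33.13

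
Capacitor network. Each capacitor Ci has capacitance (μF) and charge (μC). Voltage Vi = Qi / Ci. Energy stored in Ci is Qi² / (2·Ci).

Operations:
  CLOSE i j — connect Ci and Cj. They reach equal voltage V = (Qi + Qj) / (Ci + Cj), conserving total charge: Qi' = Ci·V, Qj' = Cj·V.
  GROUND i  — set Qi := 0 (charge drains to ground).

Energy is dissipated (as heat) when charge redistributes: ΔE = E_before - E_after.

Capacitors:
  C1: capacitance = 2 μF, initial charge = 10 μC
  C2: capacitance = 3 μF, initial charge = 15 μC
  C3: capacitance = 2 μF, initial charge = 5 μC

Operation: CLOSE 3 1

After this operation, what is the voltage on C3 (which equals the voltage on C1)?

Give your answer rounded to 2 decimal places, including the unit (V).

Answer: 3.75 V

Derivation:
Initial: C1(2μF, Q=10μC, V=5.00V), C2(3μF, Q=15μC, V=5.00V), C3(2μF, Q=5μC, V=2.50V)
Op 1: CLOSE 3-1: Q_total=15.00, C_total=4.00, V=3.75; Q3=7.50, Q1=7.50; dissipated=3.125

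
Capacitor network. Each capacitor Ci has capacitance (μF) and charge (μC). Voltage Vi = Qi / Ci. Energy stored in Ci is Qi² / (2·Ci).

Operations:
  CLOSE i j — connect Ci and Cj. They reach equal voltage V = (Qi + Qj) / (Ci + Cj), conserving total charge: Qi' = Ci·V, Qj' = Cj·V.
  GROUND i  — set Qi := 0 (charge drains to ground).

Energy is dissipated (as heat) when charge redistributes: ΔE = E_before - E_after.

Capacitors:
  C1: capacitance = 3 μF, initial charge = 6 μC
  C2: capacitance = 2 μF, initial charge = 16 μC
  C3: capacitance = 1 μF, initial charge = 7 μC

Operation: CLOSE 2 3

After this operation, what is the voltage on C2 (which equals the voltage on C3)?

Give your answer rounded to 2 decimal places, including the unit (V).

Answer: 7.67 V

Derivation:
Initial: C1(3μF, Q=6μC, V=2.00V), C2(2μF, Q=16μC, V=8.00V), C3(1μF, Q=7μC, V=7.00V)
Op 1: CLOSE 2-3: Q_total=23.00, C_total=3.00, V=7.67; Q2=15.33, Q3=7.67; dissipated=0.333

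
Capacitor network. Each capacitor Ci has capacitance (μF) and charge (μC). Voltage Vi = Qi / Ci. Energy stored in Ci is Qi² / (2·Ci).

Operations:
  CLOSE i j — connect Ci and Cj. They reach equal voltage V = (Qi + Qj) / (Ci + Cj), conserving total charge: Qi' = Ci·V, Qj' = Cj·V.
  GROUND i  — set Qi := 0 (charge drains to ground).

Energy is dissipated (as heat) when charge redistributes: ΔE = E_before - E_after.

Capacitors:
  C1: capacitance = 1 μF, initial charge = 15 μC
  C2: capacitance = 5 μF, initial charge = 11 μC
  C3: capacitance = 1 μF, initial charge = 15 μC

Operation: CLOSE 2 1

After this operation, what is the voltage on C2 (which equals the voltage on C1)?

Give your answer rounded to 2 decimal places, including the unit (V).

Answer: 4.33 V

Derivation:
Initial: C1(1μF, Q=15μC, V=15.00V), C2(5μF, Q=11μC, V=2.20V), C3(1μF, Q=15μC, V=15.00V)
Op 1: CLOSE 2-1: Q_total=26.00, C_total=6.00, V=4.33; Q2=21.67, Q1=4.33; dissipated=68.267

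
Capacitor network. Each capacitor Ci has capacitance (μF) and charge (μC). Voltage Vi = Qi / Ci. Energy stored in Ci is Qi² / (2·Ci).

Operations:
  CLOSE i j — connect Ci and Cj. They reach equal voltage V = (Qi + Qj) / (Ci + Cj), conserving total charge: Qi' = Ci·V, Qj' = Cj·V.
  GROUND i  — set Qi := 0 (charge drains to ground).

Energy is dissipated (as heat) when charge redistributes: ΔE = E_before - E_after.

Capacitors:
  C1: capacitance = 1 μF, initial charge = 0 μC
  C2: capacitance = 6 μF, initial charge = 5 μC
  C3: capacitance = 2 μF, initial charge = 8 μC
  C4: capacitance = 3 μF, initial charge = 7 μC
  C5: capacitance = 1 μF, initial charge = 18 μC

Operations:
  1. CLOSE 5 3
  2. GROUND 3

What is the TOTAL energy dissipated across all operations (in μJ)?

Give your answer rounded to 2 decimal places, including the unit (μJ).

Answer: 140.44 μJ

Derivation:
Initial: C1(1μF, Q=0μC, V=0.00V), C2(6μF, Q=5μC, V=0.83V), C3(2μF, Q=8μC, V=4.00V), C4(3μF, Q=7μC, V=2.33V), C5(1μF, Q=18μC, V=18.00V)
Op 1: CLOSE 5-3: Q_total=26.00, C_total=3.00, V=8.67; Q5=8.67, Q3=17.33; dissipated=65.333
Op 2: GROUND 3: Q3=0; energy lost=75.111
Total dissipated: 140.444 μJ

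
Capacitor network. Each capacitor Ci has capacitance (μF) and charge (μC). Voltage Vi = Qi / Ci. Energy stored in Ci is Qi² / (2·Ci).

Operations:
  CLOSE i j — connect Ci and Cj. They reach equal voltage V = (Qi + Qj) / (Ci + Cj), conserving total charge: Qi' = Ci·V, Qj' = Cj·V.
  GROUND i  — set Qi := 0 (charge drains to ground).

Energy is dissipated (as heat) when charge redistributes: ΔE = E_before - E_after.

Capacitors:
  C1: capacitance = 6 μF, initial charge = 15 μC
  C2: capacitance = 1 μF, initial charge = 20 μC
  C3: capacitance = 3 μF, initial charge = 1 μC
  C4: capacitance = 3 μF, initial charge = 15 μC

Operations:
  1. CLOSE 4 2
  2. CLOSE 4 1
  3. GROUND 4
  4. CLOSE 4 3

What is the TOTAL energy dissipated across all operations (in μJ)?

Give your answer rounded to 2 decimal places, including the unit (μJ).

Initial: C1(6μF, Q=15μC, V=2.50V), C2(1μF, Q=20μC, V=20.00V), C3(3μF, Q=1μC, V=0.33V), C4(3μF, Q=15μC, V=5.00V)
Op 1: CLOSE 4-2: Q_total=35.00, C_total=4.00, V=8.75; Q4=26.25, Q2=8.75; dissipated=84.375
Op 2: CLOSE 4-1: Q_total=41.25, C_total=9.00, V=4.58; Q4=13.75, Q1=27.50; dissipated=39.062
Op 3: GROUND 4: Q4=0; energy lost=31.510
Op 4: CLOSE 4-3: Q_total=1.00, C_total=6.00, V=0.17; Q4=0.50, Q3=0.50; dissipated=0.083
Total dissipated: 155.031 μJ

Answer: 155.03 μJ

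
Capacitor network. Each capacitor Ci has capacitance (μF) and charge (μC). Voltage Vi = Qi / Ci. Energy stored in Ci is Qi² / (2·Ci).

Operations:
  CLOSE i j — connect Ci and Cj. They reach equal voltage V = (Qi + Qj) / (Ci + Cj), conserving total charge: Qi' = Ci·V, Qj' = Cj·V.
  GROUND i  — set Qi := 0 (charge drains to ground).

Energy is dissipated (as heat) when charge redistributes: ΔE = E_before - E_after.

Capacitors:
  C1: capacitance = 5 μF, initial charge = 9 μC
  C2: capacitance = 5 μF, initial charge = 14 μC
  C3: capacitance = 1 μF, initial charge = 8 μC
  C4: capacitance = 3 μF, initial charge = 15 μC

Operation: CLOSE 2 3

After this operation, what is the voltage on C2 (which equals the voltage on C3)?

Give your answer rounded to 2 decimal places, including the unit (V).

Answer: 3.67 V

Derivation:
Initial: C1(5μF, Q=9μC, V=1.80V), C2(5μF, Q=14μC, V=2.80V), C3(1μF, Q=8μC, V=8.00V), C4(3μF, Q=15μC, V=5.00V)
Op 1: CLOSE 2-3: Q_total=22.00, C_total=6.00, V=3.67; Q2=18.33, Q3=3.67; dissipated=11.267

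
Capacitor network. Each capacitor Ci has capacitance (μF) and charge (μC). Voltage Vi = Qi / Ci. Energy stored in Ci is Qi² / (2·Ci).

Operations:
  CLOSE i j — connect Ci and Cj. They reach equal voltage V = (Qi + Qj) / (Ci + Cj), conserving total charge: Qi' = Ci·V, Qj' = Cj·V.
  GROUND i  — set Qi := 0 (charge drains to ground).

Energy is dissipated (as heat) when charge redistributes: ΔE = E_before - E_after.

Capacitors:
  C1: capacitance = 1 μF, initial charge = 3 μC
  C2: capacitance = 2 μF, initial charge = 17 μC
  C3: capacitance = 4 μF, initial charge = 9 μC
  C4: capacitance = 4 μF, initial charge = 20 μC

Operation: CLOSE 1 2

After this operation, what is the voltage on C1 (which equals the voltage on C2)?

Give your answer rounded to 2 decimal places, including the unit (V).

Initial: C1(1μF, Q=3μC, V=3.00V), C2(2μF, Q=17μC, V=8.50V), C3(4μF, Q=9μC, V=2.25V), C4(4μF, Q=20μC, V=5.00V)
Op 1: CLOSE 1-2: Q_total=20.00, C_total=3.00, V=6.67; Q1=6.67, Q2=13.33; dissipated=10.083

Answer: 6.67 V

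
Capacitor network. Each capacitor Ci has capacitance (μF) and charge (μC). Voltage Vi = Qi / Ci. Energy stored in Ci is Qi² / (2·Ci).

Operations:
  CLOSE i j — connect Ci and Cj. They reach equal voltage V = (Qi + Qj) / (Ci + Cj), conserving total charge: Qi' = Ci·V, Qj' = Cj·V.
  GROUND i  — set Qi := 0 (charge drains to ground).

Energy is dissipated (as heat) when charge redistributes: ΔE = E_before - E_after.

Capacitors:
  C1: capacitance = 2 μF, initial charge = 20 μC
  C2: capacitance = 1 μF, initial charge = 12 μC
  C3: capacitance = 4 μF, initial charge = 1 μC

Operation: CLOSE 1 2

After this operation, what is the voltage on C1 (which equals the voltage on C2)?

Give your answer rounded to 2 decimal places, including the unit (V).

Answer: 10.67 V

Derivation:
Initial: C1(2μF, Q=20μC, V=10.00V), C2(1μF, Q=12μC, V=12.00V), C3(4μF, Q=1μC, V=0.25V)
Op 1: CLOSE 1-2: Q_total=32.00, C_total=3.00, V=10.67; Q1=21.33, Q2=10.67; dissipated=1.333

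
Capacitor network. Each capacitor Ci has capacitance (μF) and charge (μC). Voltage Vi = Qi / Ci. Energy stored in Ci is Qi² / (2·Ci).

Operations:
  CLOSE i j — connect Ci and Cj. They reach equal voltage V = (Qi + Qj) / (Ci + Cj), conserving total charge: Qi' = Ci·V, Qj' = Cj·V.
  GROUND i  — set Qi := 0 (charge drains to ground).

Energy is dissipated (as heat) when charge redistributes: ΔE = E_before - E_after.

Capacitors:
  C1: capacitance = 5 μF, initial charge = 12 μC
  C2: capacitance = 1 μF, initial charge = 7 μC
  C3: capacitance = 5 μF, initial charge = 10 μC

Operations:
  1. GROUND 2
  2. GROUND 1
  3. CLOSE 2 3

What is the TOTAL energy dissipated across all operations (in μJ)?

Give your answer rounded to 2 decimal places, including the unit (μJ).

Initial: C1(5μF, Q=12μC, V=2.40V), C2(1μF, Q=7μC, V=7.00V), C3(5μF, Q=10μC, V=2.00V)
Op 1: GROUND 2: Q2=0; energy lost=24.500
Op 2: GROUND 1: Q1=0; energy lost=14.400
Op 3: CLOSE 2-3: Q_total=10.00, C_total=6.00, V=1.67; Q2=1.67, Q3=8.33; dissipated=1.667
Total dissipated: 40.567 μJ

Answer: 40.57 μJ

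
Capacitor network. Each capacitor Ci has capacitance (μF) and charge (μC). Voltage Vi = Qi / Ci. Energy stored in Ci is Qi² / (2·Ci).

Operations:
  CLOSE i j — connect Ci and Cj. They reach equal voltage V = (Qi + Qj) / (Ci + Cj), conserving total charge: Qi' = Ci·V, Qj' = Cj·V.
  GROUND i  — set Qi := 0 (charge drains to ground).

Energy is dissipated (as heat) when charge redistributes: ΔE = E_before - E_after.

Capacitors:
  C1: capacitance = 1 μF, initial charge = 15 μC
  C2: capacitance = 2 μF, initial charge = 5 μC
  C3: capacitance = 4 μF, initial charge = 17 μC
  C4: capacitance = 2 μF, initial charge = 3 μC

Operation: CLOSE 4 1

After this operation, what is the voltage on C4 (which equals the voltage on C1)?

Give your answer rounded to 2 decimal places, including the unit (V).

Answer: 6.00 V

Derivation:
Initial: C1(1μF, Q=15μC, V=15.00V), C2(2μF, Q=5μC, V=2.50V), C3(4μF, Q=17μC, V=4.25V), C4(2μF, Q=3μC, V=1.50V)
Op 1: CLOSE 4-1: Q_total=18.00, C_total=3.00, V=6.00; Q4=12.00, Q1=6.00; dissipated=60.750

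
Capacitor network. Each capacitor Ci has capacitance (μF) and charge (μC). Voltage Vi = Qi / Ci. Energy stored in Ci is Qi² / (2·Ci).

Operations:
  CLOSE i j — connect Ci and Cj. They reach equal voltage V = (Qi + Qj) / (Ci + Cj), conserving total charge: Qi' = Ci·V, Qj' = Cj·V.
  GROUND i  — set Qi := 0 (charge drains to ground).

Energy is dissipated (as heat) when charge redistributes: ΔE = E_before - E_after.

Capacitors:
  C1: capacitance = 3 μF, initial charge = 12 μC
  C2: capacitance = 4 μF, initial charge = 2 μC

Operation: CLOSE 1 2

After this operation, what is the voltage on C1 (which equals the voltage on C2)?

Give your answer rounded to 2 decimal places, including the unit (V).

Answer: 2.00 V

Derivation:
Initial: C1(3μF, Q=12μC, V=4.00V), C2(4μF, Q=2μC, V=0.50V)
Op 1: CLOSE 1-2: Q_total=14.00, C_total=7.00, V=2.00; Q1=6.00, Q2=8.00; dissipated=10.500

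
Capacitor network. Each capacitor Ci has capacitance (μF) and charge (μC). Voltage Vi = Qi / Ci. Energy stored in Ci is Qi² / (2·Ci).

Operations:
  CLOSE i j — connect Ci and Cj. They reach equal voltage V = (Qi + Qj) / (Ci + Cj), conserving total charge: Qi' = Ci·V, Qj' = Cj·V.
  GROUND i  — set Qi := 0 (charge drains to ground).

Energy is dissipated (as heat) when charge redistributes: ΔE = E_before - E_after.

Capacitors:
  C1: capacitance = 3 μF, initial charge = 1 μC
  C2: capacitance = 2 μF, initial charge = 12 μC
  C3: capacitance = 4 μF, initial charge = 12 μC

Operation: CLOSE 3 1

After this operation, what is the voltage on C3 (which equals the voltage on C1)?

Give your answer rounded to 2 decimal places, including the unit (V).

Answer: 1.86 V

Derivation:
Initial: C1(3μF, Q=1μC, V=0.33V), C2(2μF, Q=12μC, V=6.00V), C3(4μF, Q=12μC, V=3.00V)
Op 1: CLOSE 3-1: Q_total=13.00, C_total=7.00, V=1.86; Q3=7.43, Q1=5.57; dissipated=6.095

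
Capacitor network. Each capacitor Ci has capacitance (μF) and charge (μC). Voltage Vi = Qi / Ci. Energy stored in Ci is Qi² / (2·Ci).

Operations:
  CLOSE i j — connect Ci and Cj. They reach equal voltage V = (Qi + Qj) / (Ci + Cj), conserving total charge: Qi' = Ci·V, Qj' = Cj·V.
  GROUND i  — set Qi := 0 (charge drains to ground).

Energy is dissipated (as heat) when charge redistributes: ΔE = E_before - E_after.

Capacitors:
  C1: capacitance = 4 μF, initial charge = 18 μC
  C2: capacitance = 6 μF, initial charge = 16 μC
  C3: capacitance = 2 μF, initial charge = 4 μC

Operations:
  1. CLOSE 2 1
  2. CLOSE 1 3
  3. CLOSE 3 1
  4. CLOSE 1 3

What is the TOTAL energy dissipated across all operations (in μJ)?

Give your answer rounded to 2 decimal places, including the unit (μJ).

Answer: 5.34 μJ

Derivation:
Initial: C1(4μF, Q=18μC, V=4.50V), C2(6μF, Q=16μC, V=2.67V), C3(2μF, Q=4μC, V=2.00V)
Op 1: CLOSE 2-1: Q_total=34.00, C_total=10.00, V=3.40; Q2=20.40, Q1=13.60; dissipated=4.033
Op 2: CLOSE 1-3: Q_total=17.60, C_total=6.00, V=2.93; Q1=11.73, Q3=5.87; dissipated=1.307
Op 3: CLOSE 3-1: Q_total=17.60, C_total=6.00, V=2.93; Q3=5.87, Q1=11.73; dissipated=0.000
Op 4: CLOSE 1-3: Q_total=17.60, C_total=6.00, V=2.93; Q1=11.73, Q3=5.87; dissipated=0.000
Total dissipated: 5.340 μJ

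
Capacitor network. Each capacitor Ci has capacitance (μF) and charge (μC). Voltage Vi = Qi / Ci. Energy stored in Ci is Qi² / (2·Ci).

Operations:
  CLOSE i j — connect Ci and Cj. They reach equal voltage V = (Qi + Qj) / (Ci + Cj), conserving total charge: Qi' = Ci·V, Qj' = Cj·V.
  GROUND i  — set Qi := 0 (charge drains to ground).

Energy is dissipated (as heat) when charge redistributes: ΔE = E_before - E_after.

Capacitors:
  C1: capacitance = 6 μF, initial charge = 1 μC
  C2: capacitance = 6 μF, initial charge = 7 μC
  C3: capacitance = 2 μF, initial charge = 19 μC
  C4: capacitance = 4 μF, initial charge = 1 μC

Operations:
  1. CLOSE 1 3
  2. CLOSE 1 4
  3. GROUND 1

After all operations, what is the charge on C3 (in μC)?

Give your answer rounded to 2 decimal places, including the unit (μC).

Answer: 5.00 μC

Derivation:
Initial: C1(6μF, Q=1μC, V=0.17V), C2(6μF, Q=7μC, V=1.17V), C3(2μF, Q=19μC, V=9.50V), C4(4μF, Q=1μC, V=0.25V)
Op 1: CLOSE 1-3: Q_total=20.00, C_total=8.00, V=2.50; Q1=15.00, Q3=5.00; dissipated=65.333
Op 2: CLOSE 1-4: Q_total=16.00, C_total=10.00, V=1.60; Q1=9.60, Q4=6.40; dissipated=6.075
Op 3: GROUND 1: Q1=0; energy lost=7.680
Final charges: Q1=0.00, Q2=7.00, Q3=5.00, Q4=6.40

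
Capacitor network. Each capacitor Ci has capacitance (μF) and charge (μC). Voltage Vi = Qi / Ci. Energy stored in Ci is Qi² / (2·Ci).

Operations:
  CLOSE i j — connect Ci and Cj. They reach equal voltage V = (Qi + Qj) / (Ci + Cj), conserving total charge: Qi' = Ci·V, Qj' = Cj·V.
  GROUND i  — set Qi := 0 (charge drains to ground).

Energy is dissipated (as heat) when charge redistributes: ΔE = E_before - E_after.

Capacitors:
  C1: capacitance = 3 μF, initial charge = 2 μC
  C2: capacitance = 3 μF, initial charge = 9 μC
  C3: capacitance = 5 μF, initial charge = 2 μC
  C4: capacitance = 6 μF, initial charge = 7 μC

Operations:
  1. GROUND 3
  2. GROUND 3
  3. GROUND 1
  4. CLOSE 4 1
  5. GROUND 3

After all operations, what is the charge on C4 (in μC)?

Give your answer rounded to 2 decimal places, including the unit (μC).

Initial: C1(3μF, Q=2μC, V=0.67V), C2(3μF, Q=9μC, V=3.00V), C3(5μF, Q=2μC, V=0.40V), C4(6μF, Q=7μC, V=1.17V)
Op 1: GROUND 3: Q3=0; energy lost=0.400
Op 2: GROUND 3: Q3=0; energy lost=0.000
Op 3: GROUND 1: Q1=0; energy lost=0.667
Op 4: CLOSE 4-1: Q_total=7.00, C_total=9.00, V=0.78; Q4=4.67, Q1=2.33; dissipated=1.361
Op 5: GROUND 3: Q3=0; energy lost=0.000
Final charges: Q1=2.33, Q2=9.00, Q3=0.00, Q4=4.67

Answer: 4.67 μC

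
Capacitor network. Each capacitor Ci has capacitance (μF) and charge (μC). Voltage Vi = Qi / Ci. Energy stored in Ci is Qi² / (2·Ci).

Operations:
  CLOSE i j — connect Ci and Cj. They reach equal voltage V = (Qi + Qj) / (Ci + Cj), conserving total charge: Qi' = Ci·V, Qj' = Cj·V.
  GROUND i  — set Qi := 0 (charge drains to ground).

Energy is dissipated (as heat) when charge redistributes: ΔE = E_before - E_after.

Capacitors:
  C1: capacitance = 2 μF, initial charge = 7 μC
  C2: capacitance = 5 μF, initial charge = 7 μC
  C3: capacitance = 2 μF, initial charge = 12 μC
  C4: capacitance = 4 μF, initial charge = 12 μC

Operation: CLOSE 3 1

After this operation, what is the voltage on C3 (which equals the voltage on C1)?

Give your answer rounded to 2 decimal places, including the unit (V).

Answer: 4.75 V

Derivation:
Initial: C1(2μF, Q=7μC, V=3.50V), C2(5μF, Q=7μC, V=1.40V), C3(2μF, Q=12μC, V=6.00V), C4(4μF, Q=12μC, V=3.00V)
Op 1: CLOSE 3-1: Q_total=19.00, C_total=4.00, V=4.75; Q3=9.50, Q1=9.50; dissipated=3.125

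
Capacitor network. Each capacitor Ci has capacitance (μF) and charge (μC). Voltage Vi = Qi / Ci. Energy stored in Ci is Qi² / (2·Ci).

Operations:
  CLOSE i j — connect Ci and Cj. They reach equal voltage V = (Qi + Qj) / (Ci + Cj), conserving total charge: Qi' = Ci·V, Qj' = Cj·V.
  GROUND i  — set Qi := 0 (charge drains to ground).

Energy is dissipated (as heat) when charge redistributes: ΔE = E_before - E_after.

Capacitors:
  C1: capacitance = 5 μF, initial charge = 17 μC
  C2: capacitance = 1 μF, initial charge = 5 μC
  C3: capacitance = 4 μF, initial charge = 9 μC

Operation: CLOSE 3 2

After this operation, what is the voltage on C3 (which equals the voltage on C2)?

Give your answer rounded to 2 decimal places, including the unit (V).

Initial: C1(5μF, Q=17μC, V=3.40V), C2(1μF, Q=5μC, V=5.00V), C3(4μF, Q=9μC, V=2.25V)
Op 1: CLOSE 3-2: Q_total=14.00, C_total=5.00, V=2.80; Q3=11.20, Q2=2.80; dissipated=3.025

Answer: 2.80 V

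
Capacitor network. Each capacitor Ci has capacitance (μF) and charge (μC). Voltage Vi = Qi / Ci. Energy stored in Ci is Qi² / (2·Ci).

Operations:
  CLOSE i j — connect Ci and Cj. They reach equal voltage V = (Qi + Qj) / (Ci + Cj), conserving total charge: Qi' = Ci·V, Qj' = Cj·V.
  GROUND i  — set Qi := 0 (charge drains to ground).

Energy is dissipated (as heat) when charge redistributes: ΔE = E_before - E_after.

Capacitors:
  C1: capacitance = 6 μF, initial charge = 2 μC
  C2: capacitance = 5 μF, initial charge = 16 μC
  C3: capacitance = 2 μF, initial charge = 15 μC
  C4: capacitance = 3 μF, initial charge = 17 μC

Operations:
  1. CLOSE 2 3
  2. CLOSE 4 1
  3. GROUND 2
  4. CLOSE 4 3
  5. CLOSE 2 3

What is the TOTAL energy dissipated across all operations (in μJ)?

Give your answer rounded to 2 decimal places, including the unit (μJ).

Initial: C1(6μF, Q=2μC, V=0.33V), C2(5μF, Q=16μC, V=3.20V), C3(2μF, Q=15μC, V=7.50V), C4(3μF, Q=17μC, V=5.67V)
Op 1: CLOSE 2-3: Q_total=31.00, C_total=7.00, V=4.43; Q2=22.14, Q3=8.86; dissipated=13.207
Op 2: CLOSE 4-1: Q_total=19.00, C_total=9.00, V=2.11; Q4=6.33, Q1=12.67; dissipated=28.444
Op 3: GROUND 2: Q2=0; energy lost=49.031
Op 4: CLOSE 4-3: Q_total=15.19, C_total=5.00, V=3.04; Q4=9.11, Q3=6.08; dissipated=3.222
Op 5: CLOSE 2-3: Q_total=6.08, C_total=7.00, V=0.87; Q2=4.34, Q3=1.74; dissipated=6.593
Total dissipated: 100.497 μJ

Answer: 100.50 μJ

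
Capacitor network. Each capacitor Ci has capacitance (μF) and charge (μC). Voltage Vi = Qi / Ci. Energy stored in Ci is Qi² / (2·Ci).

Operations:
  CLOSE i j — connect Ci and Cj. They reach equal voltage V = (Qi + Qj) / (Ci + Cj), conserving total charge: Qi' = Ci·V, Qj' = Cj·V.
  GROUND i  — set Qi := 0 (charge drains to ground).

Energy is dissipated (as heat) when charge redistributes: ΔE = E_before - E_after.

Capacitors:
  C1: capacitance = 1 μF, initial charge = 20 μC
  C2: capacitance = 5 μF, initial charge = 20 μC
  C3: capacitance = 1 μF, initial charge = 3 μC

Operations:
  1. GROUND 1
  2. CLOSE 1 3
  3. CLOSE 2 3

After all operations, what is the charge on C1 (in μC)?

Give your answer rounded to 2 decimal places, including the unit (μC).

Answer: 1.50 μC

Derivation:
Initial: C1(1μF, Q=20μC, V=20.00V), C2(5μF, Q=20μC, V=4.00V), C3(1μF, Q=3μC, V=3.00V)
Op 1: GROUND 1: Q1=0; energy lost=200.000
Op 2: CLOSE 1-3: Q_total=3.00, C_total=2.00, V=1.50; Q1=1.50, Q3=1.50; dissipated=2.250
Op 3: CLOSE 2-3: Q_total=21.50, C_total=6.00, V=3.58; Q2=17.92, Q3=3.58; dissipated=2.604
Final charges: Q1=1.50, Q2=17.92, Q3=3.58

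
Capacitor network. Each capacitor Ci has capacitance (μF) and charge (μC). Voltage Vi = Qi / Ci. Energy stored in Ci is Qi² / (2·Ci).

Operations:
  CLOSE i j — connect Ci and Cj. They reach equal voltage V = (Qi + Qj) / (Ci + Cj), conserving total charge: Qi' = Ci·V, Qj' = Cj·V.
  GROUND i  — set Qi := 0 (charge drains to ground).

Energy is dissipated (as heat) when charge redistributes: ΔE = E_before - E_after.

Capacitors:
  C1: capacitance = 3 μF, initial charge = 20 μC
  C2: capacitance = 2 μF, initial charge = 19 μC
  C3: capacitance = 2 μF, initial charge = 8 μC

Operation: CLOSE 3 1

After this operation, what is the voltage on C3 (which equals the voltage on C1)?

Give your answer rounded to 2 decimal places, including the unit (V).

Answer: 5.60 V

Derivation:
Initial: C1(3μF, Q=20μC, V=6.67V), C2(2μF, Q=19μC, V=9.50V), C3(2μF, Q=8μC, V=4.00V)
Op 1: CLOSE 3-1: Q_total=28.00, C_total=5.00, V=5.60; Q3=11.20, Q1=16.80; dissipated=4.267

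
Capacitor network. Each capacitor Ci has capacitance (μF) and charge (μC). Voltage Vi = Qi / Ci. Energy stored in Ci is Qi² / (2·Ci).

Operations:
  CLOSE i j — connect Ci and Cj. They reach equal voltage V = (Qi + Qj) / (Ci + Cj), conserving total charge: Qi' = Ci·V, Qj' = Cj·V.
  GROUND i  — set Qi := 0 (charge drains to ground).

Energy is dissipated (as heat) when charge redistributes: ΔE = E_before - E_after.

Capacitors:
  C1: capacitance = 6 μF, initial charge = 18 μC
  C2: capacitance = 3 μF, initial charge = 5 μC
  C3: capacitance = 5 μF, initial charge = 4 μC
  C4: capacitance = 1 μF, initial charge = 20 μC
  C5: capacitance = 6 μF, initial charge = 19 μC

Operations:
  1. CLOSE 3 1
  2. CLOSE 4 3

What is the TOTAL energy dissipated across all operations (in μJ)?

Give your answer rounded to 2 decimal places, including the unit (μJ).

Answer: 141.60 μJ

Derivation:
Initial: C1(6μF, Q=18μC, V=3.00V), C2(3μF, Q=5μC, V=1.67V), C3(5μF, Q=4μC, V=0.80V), C4(1μF, Q=20μC, V=20.00V), C5(6μF, Q=19μC, V=3.17V)
Op 1: CLOSE 3-1: Q_total=22.00, C_total=11.00, V=2.00; Q3=10.00, Q1=12.00; dissipated=6.600
Op 2: CLOSE 4-3: Q_total=30.00, C_total=6.00, V=5.00; Q4=5.00, Q3=25.00; dissipated=135.000
Total dissipated: 141.600 μJ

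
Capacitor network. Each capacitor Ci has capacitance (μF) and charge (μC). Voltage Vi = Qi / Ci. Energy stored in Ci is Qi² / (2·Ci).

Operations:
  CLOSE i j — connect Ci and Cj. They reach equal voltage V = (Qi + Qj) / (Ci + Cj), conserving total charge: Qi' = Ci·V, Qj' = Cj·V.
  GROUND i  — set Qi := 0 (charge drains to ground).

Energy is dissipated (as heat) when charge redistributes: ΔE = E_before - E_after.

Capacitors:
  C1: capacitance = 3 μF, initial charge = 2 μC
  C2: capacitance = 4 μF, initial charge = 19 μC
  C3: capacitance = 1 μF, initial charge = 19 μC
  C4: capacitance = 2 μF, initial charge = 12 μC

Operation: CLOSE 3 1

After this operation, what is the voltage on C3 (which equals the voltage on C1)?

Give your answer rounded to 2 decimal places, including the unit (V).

Initial: C1(3μF, Q=2μC, V=0.67V), C2(4μF, Q=19μC, V=4.75V), C3(1μF, Q=19μC, V=19.00V), C4(2μF, Q=12μC, V=6.00V)
Op 1: CLOSE 3-1: Q_total=21.00, C_total=4.00, V=5.25; Q3=5.25, Q1=15.75; dissipated=126.042

Answer: 5.25 V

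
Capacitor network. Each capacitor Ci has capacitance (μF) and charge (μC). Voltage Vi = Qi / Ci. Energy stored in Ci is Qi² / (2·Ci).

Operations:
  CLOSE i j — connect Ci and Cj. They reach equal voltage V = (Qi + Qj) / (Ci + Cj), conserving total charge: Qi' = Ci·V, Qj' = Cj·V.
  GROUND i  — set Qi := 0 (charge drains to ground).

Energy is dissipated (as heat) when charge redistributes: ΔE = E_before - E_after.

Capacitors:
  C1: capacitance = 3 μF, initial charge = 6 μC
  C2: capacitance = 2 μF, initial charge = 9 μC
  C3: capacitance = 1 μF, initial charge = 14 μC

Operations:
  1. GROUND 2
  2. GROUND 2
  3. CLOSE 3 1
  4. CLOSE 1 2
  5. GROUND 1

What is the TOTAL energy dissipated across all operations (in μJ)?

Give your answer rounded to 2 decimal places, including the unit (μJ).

Answer: 102.75 μJ

Derivation:
Initial: C1(3μF, Q=6μC, V=2.00V), C2(2μF, Q=9μC, V=4.50V), C3(1μF, Q=14μC, V=14.00V)
Op 1: GROUND 2: Q2=0; energy lost=20.250
Op 2: GROUND 2: Q2=0; energy lost=0.000
Op 3: CLOSE 3-1: Q_total=20.00, C_total=4.00, V=5.00; Q3=5.00, Q1=15.00; dissipated=54.000
Op 4: CLOSE 1-2: Q_total=15.00, C_total=5.00, V=3.00; Q1=9.00, Q2=6.00; dissipated=15.000
Op 5: GROUND 1: Q1=0; energy lost=13.500
Total dissipated: 102.750 μJ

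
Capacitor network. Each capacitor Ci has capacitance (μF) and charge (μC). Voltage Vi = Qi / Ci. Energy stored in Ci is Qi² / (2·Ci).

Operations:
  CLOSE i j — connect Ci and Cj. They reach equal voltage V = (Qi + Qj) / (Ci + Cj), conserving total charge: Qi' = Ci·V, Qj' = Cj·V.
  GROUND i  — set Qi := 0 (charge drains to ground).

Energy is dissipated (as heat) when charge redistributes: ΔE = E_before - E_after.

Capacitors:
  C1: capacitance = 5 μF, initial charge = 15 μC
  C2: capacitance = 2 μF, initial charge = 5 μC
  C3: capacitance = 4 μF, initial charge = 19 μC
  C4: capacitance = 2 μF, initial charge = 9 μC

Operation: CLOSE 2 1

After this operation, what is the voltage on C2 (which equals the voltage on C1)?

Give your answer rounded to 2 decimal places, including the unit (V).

Answer: 2.86 V

Derivation:
Initial: C1(5μF, Q=15μC, V=3.00V), C2(2μF, Q=5μC, V=2.50V), C3(4μF, Q=19μC, V=4.75V), C4(2μF, Q=9μC, V=4.50V)
Op 1: CLOSE 2-1: Q_total=20.00, C_total=7.00, V=2.86; Q2=5.71, Q1=14.29; dissipated=0.179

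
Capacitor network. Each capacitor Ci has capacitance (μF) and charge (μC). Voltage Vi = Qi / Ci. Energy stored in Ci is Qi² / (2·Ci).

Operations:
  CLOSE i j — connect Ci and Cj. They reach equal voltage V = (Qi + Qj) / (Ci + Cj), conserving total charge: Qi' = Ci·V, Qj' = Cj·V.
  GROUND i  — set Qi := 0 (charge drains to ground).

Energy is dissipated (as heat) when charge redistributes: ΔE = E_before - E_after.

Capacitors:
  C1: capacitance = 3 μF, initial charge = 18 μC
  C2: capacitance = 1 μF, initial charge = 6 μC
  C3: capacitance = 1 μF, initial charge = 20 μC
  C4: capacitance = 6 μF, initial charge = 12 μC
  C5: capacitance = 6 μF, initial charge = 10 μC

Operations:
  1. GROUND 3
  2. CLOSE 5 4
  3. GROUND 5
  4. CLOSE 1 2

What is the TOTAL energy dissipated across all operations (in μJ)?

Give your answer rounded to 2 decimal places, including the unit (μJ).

Initial: C1(3μF, Q=18μC, V=6.00V), C2(1μF, Q=6μC, V=6.00V), C3(1μF, Q=20μC, V=20.00V), C4(6μF, Q=12μC, V=2.00V), C5(6μF, Q=10μC, V=1.67V)
Op 1: GROUND 3: Q3=0; energy lost=200.000
Op 2: CLOSE 5-4: Q_total=22.00, C_total=12.00, V=1.83; Q5=11.00, Q4=11.00; dissipated=0.167
Op 3: GROUND 5: Q5=0; energy lost=10.083
Op 4: CLOSE 1-2: Q_total=24.00, C_total=4.00, V=6.00; Q1=18.00, Q2=6.00; dissipated=0.000
Total dissipated: 210.250 μJ

Answer: 210.25 μJ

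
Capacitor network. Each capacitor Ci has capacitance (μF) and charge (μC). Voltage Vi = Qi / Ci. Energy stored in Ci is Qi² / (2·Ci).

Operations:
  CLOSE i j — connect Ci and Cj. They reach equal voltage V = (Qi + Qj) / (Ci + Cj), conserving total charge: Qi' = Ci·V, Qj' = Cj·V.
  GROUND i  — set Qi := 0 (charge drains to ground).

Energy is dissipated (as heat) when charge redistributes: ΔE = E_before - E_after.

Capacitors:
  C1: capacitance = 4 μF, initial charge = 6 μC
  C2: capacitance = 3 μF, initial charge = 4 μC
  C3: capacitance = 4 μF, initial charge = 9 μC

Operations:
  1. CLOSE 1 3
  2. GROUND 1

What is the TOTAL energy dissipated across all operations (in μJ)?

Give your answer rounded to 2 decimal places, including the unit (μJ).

Answer: 7.59 μJ

Derivation:
Initial: C1(4μF, Q=6μC, V=1.50V), C2(3μF, Q=4μC, V=1.33V), C3(4μF, Q=9μC, V=2.25V)
Op 1: CLOSE 1-3: Q_total=15.00, C_total=8.00, V=1.88; Q1=7.50, Q3=7.50; dissipated=0.562
Op 2: GROUND 1: Q1=0; energy lost=7.031
Total dissipated: 7.594 μJ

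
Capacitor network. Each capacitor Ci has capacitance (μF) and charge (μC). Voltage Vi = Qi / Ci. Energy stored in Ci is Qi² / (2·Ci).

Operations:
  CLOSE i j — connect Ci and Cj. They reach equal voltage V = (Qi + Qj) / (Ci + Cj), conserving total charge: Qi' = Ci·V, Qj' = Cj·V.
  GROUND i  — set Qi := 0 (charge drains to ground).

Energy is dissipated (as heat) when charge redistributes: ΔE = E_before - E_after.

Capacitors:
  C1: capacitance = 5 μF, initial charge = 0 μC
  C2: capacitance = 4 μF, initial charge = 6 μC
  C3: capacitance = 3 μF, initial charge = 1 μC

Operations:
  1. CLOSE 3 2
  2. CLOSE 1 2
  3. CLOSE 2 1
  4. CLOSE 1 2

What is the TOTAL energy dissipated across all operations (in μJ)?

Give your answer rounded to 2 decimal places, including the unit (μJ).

Answer: 2.28 μJ

Derivation:
Initial: C1(5μF, Q=0μC, V=0.00V), C2(4μF, Q=6μC, V=1.50V), C3(3μF, Q=1μC, V=0.33V)
Op 1: CLOSE 3-2: Q_total=7.00, C_total=7.00, V=1.00; Q3=3.00, Q2=4.00; dissipated=1.167
Op 2: CLOSE 1-2: Q_total=4.00, C_total=9.00, V=0.44; Q1=2.22, Q2=1.78; dissipated=1.111
Op 3: CLOSE 2-1: Q_total=4.00, C_total=9.00, V=0.44; Q2=1.78, Q1=2.22; dissipated=0.000
Op 4: CLOSE 1-2: Q_total=4.00, C_total=9.00, V=0.44; Q1=2.22, Q2=1.78; dissipated=0.000
Total dissipated: 2.278 μJ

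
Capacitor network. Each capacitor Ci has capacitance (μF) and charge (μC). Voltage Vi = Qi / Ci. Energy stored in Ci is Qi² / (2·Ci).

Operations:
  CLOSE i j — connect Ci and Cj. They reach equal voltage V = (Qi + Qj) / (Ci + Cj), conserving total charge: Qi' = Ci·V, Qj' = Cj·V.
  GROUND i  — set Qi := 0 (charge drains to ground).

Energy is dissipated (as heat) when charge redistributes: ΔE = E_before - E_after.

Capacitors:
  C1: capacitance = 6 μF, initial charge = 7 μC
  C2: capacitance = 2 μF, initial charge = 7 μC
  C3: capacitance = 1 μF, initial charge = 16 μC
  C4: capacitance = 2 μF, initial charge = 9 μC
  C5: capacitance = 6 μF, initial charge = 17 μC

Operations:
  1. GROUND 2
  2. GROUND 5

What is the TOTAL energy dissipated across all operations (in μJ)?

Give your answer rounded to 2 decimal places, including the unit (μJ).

Initial: C1(6μF, Q=7μC, V=1.17V), C2(2μF, Q=7μC, V=3.50V), C3(1μF, Q=16μC, V=16.00V), C4(2μF, Q=9μC, V=4.50V), C5(6μF, Q=17μC, V=2.83V)
Op 1: GROUND 2: Q2=0; energy lost=12.250
Op 2: GROUND 5: Q5=0; energy lost=24.083
Total dissipated: 36.333 μJ

Answer: 36.33 μJ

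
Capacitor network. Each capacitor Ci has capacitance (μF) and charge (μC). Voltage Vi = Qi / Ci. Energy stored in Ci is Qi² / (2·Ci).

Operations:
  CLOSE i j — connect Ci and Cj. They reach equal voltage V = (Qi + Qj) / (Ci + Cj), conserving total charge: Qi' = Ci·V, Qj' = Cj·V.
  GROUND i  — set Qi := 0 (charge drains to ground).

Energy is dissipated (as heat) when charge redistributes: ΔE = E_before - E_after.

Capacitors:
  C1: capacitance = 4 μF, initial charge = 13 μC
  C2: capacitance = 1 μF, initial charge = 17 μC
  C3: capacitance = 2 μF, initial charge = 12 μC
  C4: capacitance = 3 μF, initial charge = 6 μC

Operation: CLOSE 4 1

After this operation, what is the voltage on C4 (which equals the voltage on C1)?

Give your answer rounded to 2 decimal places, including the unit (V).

Initial: C1(4μF, Q=13μC, V=3.25V), C2(1μF, Q=17μC, V=17.00V), C3(2μF, Q=12μC, V=6.00V), C4(3μF, Q=6μC, V=2.00V)
Op 1: CLOSE 4-1: Q_total=19.00, C_total=7.00, V=2.71; Q4=8.14, Q1=10.86; dissipated=1.339

Answer: 2.71 V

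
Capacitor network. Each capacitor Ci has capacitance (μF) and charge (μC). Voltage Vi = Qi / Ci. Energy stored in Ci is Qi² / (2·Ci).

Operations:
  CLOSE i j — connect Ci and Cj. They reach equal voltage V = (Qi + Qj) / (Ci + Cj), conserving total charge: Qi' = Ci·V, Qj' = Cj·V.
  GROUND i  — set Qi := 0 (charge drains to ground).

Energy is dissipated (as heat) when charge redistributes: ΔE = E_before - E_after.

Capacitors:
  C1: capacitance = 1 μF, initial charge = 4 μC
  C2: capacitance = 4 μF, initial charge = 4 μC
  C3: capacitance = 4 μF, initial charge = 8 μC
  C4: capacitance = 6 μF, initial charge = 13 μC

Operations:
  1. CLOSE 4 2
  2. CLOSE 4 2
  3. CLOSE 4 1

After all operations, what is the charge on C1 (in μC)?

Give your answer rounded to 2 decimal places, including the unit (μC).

Answer: 2.03 μC

Derivation:
Initial: C1(1μF, Q=4μC, V=4.00V), C2(4μF, Q=4μC, V=1.00V), C3(4μF, Q=8μC, V=2.00V), C4(6μF, Q=13μC, V=2.17V)
Op 1: CLOSE 4-2: Q_total=17.00, C_total=10.00, V=1.70; Q4=10.20, Q2=6.80; dissipated=1.633
Op 2: CLOSE 4-2: Q_total=17.00, C_total=10.00, V=1.70; Q4=10.20, Q2=6.80; dissipated=0.000
Op 3: CLOSE 4-1: Q_total=14.20, C_total=7.00, V=2.03; Q4=12.17, Q1=2.03; dissipated=2.267
Final charges: Q1=2.03, Q2=6.80, Q3=8.00, Q4=12.17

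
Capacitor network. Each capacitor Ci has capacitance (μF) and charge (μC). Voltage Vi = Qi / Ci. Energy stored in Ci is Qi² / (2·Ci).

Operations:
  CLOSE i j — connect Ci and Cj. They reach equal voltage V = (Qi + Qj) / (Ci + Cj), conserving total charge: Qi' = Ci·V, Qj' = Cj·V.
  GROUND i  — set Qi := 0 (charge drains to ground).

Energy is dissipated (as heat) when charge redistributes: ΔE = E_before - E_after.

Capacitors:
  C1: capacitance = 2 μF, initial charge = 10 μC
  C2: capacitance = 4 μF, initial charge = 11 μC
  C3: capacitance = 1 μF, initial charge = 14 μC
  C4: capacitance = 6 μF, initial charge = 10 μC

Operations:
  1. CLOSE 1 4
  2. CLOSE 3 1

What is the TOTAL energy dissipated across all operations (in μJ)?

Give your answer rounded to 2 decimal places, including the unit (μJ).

Initial: C1(2μF, Q=10μC, V=5.00V), C2(4μF, Q=11μC, V=2.75V), C3(1μF, Q=14μC, V=14.00V), C4(6μF, Q=10μC, V=1.67V)
Op 1: CLOSE 1-4: Q_total=20.00, C_total=8.00, V=2.50; Q1=5.00, Q4=15.00; dissipated=8.333
Op 2: CLOSE 3-1: Q_total=19.00, C_total=3.00, V=6.33; Q3=6.33, Q1=12.67; dissipated=44.083
Total dissipated: 52.417 μJ

Answer: 52.42 μJ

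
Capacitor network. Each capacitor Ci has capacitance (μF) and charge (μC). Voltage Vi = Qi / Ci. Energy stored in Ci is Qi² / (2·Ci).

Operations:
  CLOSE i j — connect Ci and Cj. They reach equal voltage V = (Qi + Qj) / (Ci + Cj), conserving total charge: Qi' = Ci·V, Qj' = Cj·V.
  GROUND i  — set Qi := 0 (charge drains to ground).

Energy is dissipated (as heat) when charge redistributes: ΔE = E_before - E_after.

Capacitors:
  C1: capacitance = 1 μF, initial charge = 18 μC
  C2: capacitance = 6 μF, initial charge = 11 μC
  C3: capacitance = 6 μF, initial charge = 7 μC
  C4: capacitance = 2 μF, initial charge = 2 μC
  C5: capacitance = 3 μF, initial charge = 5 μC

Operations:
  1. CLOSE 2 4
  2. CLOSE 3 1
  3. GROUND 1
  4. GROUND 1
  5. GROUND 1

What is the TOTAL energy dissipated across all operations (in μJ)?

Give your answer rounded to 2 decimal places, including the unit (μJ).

Answer: 128.34 μJ

Derivation:
Initial: C1(1μF, Q=18μC, V=18.00V), C2(6μF, Q=11μC, V=1.83V), C3(6μF, Q=7μC, V=1.17V), C4(2μF, Q=2μC, V=1.00V), C5(3μF, Q=5μC, V=1.67V)
Op 1: CLOSE 2-4: Q_total=13.00, C_total=8.00, V=1.62; Q2=9.75, Q4=3.25; dissipated=0.521
Op 2: CLOSE 3-1: Q_total=25.00, C_total=7.00, V=3.57; Q3=21.43, Q1=3.57; dissipated=121.440
Op 3: GROUND 1: Q1=0; energy lost=6.378
Op 4: GROUND 1: Q1=0; energy lost=0.000
Op 5: GROUND 1: Q1=0; energy lost=0.000
Total dissipated: 128.339 μJ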